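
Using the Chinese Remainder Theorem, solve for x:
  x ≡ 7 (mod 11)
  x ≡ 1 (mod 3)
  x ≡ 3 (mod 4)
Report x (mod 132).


Moduli 11, 3, 4 are pairwise coprime; by CRT there is a unique solution modulo M = 11 · 3 · 4 = 132.
Solve pairwise, accumulating the modulus:
  Start with x ≡ 7 (mod 11).
  Combine with x ≡ 1 (mod 3): since gcd(11, 3) = 1, we get a unique residue mod 33.
    Write x = 7 + 11·t and substitute into x ≡ 1 (mod 3): 11·t ≡ 1 − 7 = -6 (mod 3).
    Reduce coefficients mod 3: 2·t ≡ 0 (mod 3).
    The inverse of 2 mod 3 is 2 (since 2·2 = 4 = 1·3 + 1), so t ≡ 2·0 = 0 ≡ 0 (mod 3).
    Then x = 7 + 11·0 = 7, valid modulo lcm(11, 3) = 33: x ≡ 7 (mod 33).
  Combine with x ≡ 3 (mod 4): since gcd(33, 4) = 1, we get a unique residue mod 132.
    Write x = 7 + 33·t and substitute into x ≡ 3 (mod 4): 33·t ≡ 3 − 7 = -4 (mod 4).
    Reduce coefficients mod 4: 1·t ≡ 0 (mod 4).
    So t ≡ 0 (mod 4).
    Then x = 7 + 33·0 = 7, valid modulo lcm(33, 4) = 132: x ≡ 7 (mod 132).
Verify: 7 mod 11 = 7 ✓, 7 mod 3 = 1 ✓, 7 mod 4 = 3 ✓.

x ≡ 7 (mod 132).


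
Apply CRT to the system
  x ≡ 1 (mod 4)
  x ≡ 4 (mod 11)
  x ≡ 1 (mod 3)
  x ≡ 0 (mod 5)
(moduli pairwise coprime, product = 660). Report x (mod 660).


Product of moduli M = 4 · 11 · 3 · 5 = 660.
Merge one congruence at a time:
  Start: x ≡ 1 (mod 4).
  Combine with x ≡ 4 (mod 11); new modulus lcm = 44.
    Write x = 1 + 4·t and substitute into x ≡ 4 (mod 11): 4·t ≡ 4 − 1 = 3 (mod 11).
    The inverse of 4 mod 11 is 3 (since 4·3 = 12 = 1·11 + 1), so t ≡ 3·3 = 9 ≡ 9 (mod 11).
    Then x = 1 + 4·9 = 37, valid modulo lcm(4, 11) = 44: x ≡ 37 (mod 44).
  Combine with x ≡ 1 (mod 3); new modulus lcm = 132.
    Write x = 37 + 44·t and substitute into x ≡ 1 (mod 3): 44·t ≡ 1 − 37 = -36 (mod 3).
    Reduce coefficients mod 3: 2·t ≡ 0 (mod 3).
    The inverse of 2 mod 3 is 2 (since 2·2 = 4 = 1·3 + 1), so t ≡ 2·0 = 0 ≡ 0 (mod 3).
    Then x = 37 + 44·0 = 37, valid modulo lcm(44, 3) = 132: x ≡ 37 (mod 132).
  Combine with x ≡ 0 (mod 5); new modulus lcm = 660.
    Write x = 37 + 132·t and substitute into x ≡ 0 (mod 5): 132·t ≡ 0 − 37 = -37 (mod 5).
    Reduce coefficients mod 5: 2·t ≡ 3 (mod 5).
    The inverse of 2 mod 5 is 3 (since 2·3 = 6 = 1·5 + 1), so t ≡ 3·3 = 9 ≡ 4 (mod 5).
    Then x = 37 + 132·4 = 565, valid modulo lcm(132, 5) = 660: x ≡ 565 (mod 660).
Verify against each original: 565 mod 4 = 1, 565 mod 11 = 4, 565 mod 3 = 1, 565 mod 5 = 0.

x ≡ 565 (mod 660).


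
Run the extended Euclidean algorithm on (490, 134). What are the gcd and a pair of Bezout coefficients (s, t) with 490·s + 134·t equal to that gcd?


Euclidean algorithm on (490, 134) — divide until remainder is 0:
  490 = 3 · 134 + 88
  134 = 1 · 88 + 46
  88 = 1 · 46 + 42
  46 = 1 · 42 + 4
  42 = 10 · 4 + 2
  4 = 2 · 2 + 0
gcd(490, 134) = 2.
Track Bezout coefficients alongside the remainders: start with r₀ = 490 = a·1 + b·0 (s = 1, t = 0) and r₁ = 134 = a·0 + b·1 (s = 0, t = 1); each new remainder r_{k+1} = r_{k-1} − q_k·r_k inherits s_{k+1} = s_{k-1} − q_k·s_k, t_{k+1} = t_{k-1} − q_k·t_k, so r_k = a·s_k + b·t_k at every step:
  q = 3: r = 88, s = 1 − 3·0 = 1, t = 0 − 3·1 = -3  (check: 490·1 + 134·(-3) = 88)
  q = 1: r = 46, s = 0 − 1·1 = -1, t = 1 − 1·(-3) = 4  (check: 490·(-1) + 134·4 = 46)
  q = 1: r = 42, s = 1 − 1·(-1) = 2, t = -3 − 1·4 = -7  (check: 490·2 + 134·(-7) = 42)
  q = 1: r = 4, s = -1 − 1·2 = -3, t = 4 − 1·(-7) = 11  (check: 490·(-3) + 134·11 = 4)
  q = 10: r = 2, s = 2 − 10·(-3) = 32, t = -7 − 10·11 = -117  (check: 490·32 + 134·(-117) = 2)
The row with r = 2 (the gcd) gives the Bezout coefficients s = 32, t = -117.
Result: 490 · (32) + 134 · (-117) = 2.

gcd(490, 134) = 2; s = 32, t = -117 (check: 490·32 + 134·(-117) = 2).


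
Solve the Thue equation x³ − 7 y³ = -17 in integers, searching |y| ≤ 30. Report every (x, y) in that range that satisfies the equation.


The equation is x³ - 7y³ = -17. For fixed y, x³ = 7·y³ − 17, so a solution requires the RHS to be a perfect cube.
Strategy: iterate y from -30 to 30, compute RHS = 7·y³ − 17, and check whether it is a (positive or negative) perfect cube.
Check small values of y:
  y = 0: RHS = -17 is not a perfect cube.
  y = 1: RHS = -10 is not a perfect cube.
  y = -1: RHS = -24 is not a perfect cube.
  y = 2: RHS = 39 is not a perfect cube.
  y = -2: RHS = -73 is not a perfect cube.
  y = 3: RHS = 172 is not a perfect cube.
  y = -3: RHS = -206 is not a perfect cube.
Continuing the search up to |y| = 30 finds no solutions either.
No (x, y) in the scanned range satisfies the equation.

No integer solutions with |y| ≤ 30.


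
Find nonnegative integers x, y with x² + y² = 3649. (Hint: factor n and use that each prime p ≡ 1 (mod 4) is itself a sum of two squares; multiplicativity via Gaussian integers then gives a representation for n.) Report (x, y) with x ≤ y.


Step 1: Factor n = 3649 = 41 · 89.
Step 2: Check the mod-4 condition on each prime factor: 41 ≡ 1 (mod 4), exponent 1; 89 ≡ 1 (mod 4), exponent 1.
All primes ≡ 3 (mod 4) appear to even exponent (or don't appear), so by the two-squares theorem n IS expressible as a sum of two squares.
Step 3: Build a representation. Here n = 41 · 89 is a product of primes ≡ 1 (mod 4). Each prime p ≡ 1 (mod 4) is itself a sum of two squares; find a² by testing p − a² for a perfect square:
  41: 41 − 1² = 40, 41 − 2² = 37, 41 − 3² = 32, 41 − 4² = 25 = 5² ⇒ 41 = 4² + 5².
  89: 89 − 1² = 88, 89 − 2² = 85, 89 − 3² = 80, 89 − 4² = 73, 89 − 5² = 64 = 8² ⇒ 89 = 5² + 8².
  Combine using the Brahmagupta–Fibonacci identity (a² + b²)(c² + d²) = (ac − bd)² + (ad + bc)² = (ac + bd)² + (ad − bc)²:
  41 · 89 = 3649: from (4² + 5²)(5² + 8²), take (4·5 − 5·8, 4·8 + 5·5) = (20 − 40, 32 + 25) = (-20, 57); dropping signs (only squares matter) gives (20, 57); check 20² + 57² = 400 + 3249 = 3649 ✓.
Step 4: Order so x ≤ y and verify: 20² + 57² = 400 + 3249 = 3649 = n. ✓

n = 3649 = 20² + 57² (one valid representation with x ≤ y).


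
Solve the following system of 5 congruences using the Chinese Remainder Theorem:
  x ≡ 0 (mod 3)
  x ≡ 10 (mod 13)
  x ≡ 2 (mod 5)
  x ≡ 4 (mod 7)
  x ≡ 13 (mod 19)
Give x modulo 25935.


Product of moduli M = 3 · 13 · 5 · 7 · 19 = 25935.
Merge one congruence at a time:
  Start: x ≡ 0 (mod 3).
  Combine with x ≡ 10 (mod 13); new modulus lcm = 39.
    Write x = 0 + 3·t and substitute into x ≡ 10 (mod 13): 3·t ≡ 10 − 0 = 10 (mod 13).
    The inverse of 3 mod 13 is 9 (since 3·9 = 27 = 2·13 + 1), so t ≡ 9·10 = 90 ≡ 12 (mod 13).
    Then x = 0 + 3·12 = 36, valid modulo lcm(3, 13) = 39: x ≡ 36 (mod 39).
  Combine with x ≡ 2 (mod 5); new modulus lcm = 195.
    Write x = 36 + 39·t and substitute into x ≡ 2 (mod 5): 39·t ≡ 2 − 36 = -34 (mod 5).
    Reduce coefficients mod 5: 4·t ≡ 1 (mod 5).
    The inverse of 4 mod 5 is 4 (since 4·4 = 16 = 3·5 + 1), so t ≡ 4·1 = 4 ≡ 4 (mod 5).
    Then x = 36 + 39·4 = 192, valid modulo lcm(39, 5) = 195: x ≡ 192 (mod 195).
  Combine with x ≡ 4 (mod 7); new modulus lcm = 1365.
    Write x = 192 + 195·t and substitute into x ≡ 4 (mod 7): 195·t ≡ 4 − 192 = -188 (mod 7).
    Reduce coefficients mod 7: 6·t ≡ 1 (mod 7).
    The inverse of 6 mod 7 is 6 (since 6·6 = 36 = 5·7 + 1), so t ≡ 6·1 = 6 ≡ 6 (mod 7).
    Then x = 192 + 195·6 = 1362, valid modulo lcm(195, 7) = 1365: x ≡ 1362 (mod 1365).
  Combine with x ≡ 13 (mod 19); new modulus lcm = 25935.
    Write x = 1362 + 1365·t and substitute into x ≡ 13 (mod 19): 1365·t ≡ 13 − 1362 = -1349 (mod 19).
    Reduce coefficients mod 19: 16·t ≡ 0 (mod 19).
    The inverse of 16 mod 19 is 6 (since 16·6 = 96 = 5·19 + 1), so t ≡ 6·0 = 0 ≡ 0 (mod 19).
    Then x = 1362 + 1365·0 = 1362, valid modulo lcm(1365, 19) = 25935: x ≡ 1362 (mod 25935).
Verify against each original: 1362 mod 3 = 0, 1362 mod 13 = 10, 1362 mod 5 = 2, 1362 mod 7 = 4, 1362 mod 19 = 13.

x ≡ 1362 (mod 25935).


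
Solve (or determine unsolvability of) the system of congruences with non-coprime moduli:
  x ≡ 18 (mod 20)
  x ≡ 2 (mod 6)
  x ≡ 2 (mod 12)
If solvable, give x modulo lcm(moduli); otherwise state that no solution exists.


Moduli 20, 6, 12 are not pairwise coprime, so CRT works modulo lcm(m_i) when all pairwise compatibility conditions hold.
Pairwise compatibility: gcd(m_i, m_j) must divide a_i - a_j for every pair.
Merge one congruence at a time:
  Start: x ≡ 18 (mod 20).
  Combine with x ≡ 2 (mod 6): gcd(20, 6) = 2; 2 - 18 = -16, which IS divisible by 2, so compatible.
    Write x = 18 + 20·t and substitute into x ≡ 2 (mod 6): 20·t ≡ 2 − 18 = -16 (mod 6).
    Divide the congruence (and modulus) by g = 2: 10·t ≡ -8 (mod 3).
    Reduce coefficients mod 3: 1·t ≡ 1 (mod 3).
    So t ≡ 1 (mod 3).
    Then x = 18 + 20·1 = 38, valid modulo lcm(20, 6) = 60: x ≡ 38 (mod 60).
  Combine with x ≡ 2 (mod 12): gcd(60, 12) = 12; 2 - 38 = -36, which IS divisible by 12, so compatible.
    Write x = 38 + 60·t and substitute into x ≡ 2 (mod 12): 60·t ≡ 2 − 38 = -36 (mod 12).
    Divide the congruence (and modulus) by g = 12: 5·t ≡ -3 (mod 1).
    Modulo 1 every t works; take t = 0.
    Then x = 38 + 60·0 = 38, valid modulo lcm(60, 12) = 60: x ≡ 38 (mod 60).
Verify: 38 mod 20 = 18, 38 mod 6 = 2, 38 mod 12 = 2.

x ≡ 38 (mod 60).


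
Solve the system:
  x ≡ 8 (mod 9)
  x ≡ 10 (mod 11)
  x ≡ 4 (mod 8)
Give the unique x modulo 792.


Moduli 9, 11, 8 are pairwise coprime; by CRT there is a unique solution modulo M = 9 · 11 · 8 = 792.
Solve pairwise, accumulating the modulus:
  Start with x ≡ 8 (mod 9).
  Combine with x ≡ 10 (mod 11): since gcd(9, 11) = 1, we get a unique residue mod 99.
    Write x = 8 + 9·t and substitute into x ≡ 10 (mod 11): 9·t ≡ 10 − 8 = 2 (mod 11).
    The inverse of 9 mod 11 is 5 (since 9·5 = 45 = 4·11 + 1), so t ≡ 5·2 = 10 ≡ 10 (mod 11).
    Then x = 8 + 9·10 = 98, valid modulo lcm(9, 11) = 99: x ≡ 98 (mod 99).
  Combine with x ≡ 4 (mod 8): since gcd(99, 8) = 1, we get a unique residue mod 792.
    Write x = 98 + 99·t and substitute into x ≡ 4 (mod 8): 99·t ≡ 4 − 98 = -94 (mod 8).
    Reduce coefficients mod 8: 3·t ≡ 2 (mod 8).
    The inverse of 3 mod 8 is 3 (since 3·3 = 9 = 1·8 + 1), so t ≡ 3·2 = 6 ≡ 6 (mod 8).
    Then x = 98 + 99·6 = 692, valid modulo lcm(99, 8) = 792: x ≡ 692 (mod 792).
Verify: 692 mod 9 = 8 ✓, 692 mod 11 = 10 ✓, 692 mod 8 = 4 ✓.

x ≡ 692 (mod 792).


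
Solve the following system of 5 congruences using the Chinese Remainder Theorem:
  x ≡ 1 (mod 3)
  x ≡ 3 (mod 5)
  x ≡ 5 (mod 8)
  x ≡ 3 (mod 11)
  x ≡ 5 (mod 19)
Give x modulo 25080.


Product of moduli M = 3 · 5 · 8 · 11 · 19 = 25080.
Merge one congruence at a time:
  Start: x ≡ 1 (mod 3).
  Combine with x ≡ 3 (mod 5); new modulus lcm = 15.
    Write x = 1 + 3·t and substitute into x ≡ 3 (mod 5): 3·t ≡ 3 − 1 = 2 (mod 5).
    The inverse of 3 mod 5 is 2 (since 3·2 = 6 = 1·5 + 1), so t ≡ 2·2 = 4 ≡ 4 (mod 5).
    Then x = 1 + 3·4 = 13, valid modulo lcm(3, 5) = 15: x ≡ 13 (mod 15).
  Combine with x ≡ 5 (mod 8); new modulus lcm = 120.
    Write x = 13 + 15·t and substitute into x ≡ 5 (mod 8): 15·t ≡ 5 − 13 = -8 (mod 8).
    Reduce coefficients mod 8: 7·t ≡ 0 (mod 8).
    The inverse of 7 mod 8 is 7 (since 7·7 = 49 = 6·8 + 1), so t ≡ 7·0 = 0 ≡ 0 (mod 8).
    Then x = 13 + 15·0 = 13, valid modulo lcm(15, 8) = 120: x ≡ 13 (mod 120).
  Combine with x ≡ 3 (mod 11); new modulus lcm = 1320.
    Write x = 13 + 120·t and substitute into x ≡ 3 (mod 11): 120·t ≡ 3 − 13 = -10 (mod 11).
    Reduce coefficients mod 11: 10·t ≡ 1 (mod 11).
    The inverse of 10 mod 11 is 10 (since 10·10 = 100 = 9·11 + 1), so t ≡ 10·1 = 10 ≡ 10 (mod 11).
    Then x = 13 + 120·10 = 1213, valid modulo lcm(120, 11) = 1320: x ≡ 1213 (mod 1320).
  Combine with x ≡ 5 (mod 19); new modulus lcm = 25080.
    Write x = 1213 + 1320·t and substitute into x ≡ 5 (mod 19): 1320·t ≡ 5 − 1213 = -1208 (mod 19).
    Reduce coefficients mod 19: 9·t ≡ 8 (mod 19).
    The inverse of 9 mod 19 is 17 (since 9·17 = 153 = 8·19 + 1), so t ≡ 17·8 = 136 ≡ 3 (mod 19).
    Then x = 1213 + 1320·3 = 5173, valid modulo lcm(1320, 19) = 25080: x ≡ 5173 (mod 25080).
Verify against each original: 5173 mod 3 = 1, 5173 mod 5 = 3, 5173 mod 8 = 5, 5173 mod 11 = 3, 5173 mod 19 = 5.

x ≡ 5173 (mod 25080).


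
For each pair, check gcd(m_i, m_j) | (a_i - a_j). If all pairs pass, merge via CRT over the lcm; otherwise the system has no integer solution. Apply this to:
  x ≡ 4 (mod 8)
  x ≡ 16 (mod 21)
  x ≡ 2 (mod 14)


Moduli 8, 21, 14 are not pairwise coprime, so CRT works modulo lcm(m_i) when all pairwise compatibility conditions hold.
Pairwise compatibility: gcd(m_i, m_j) must divide a_i - a_j for every pair.
Merge one congruence at a time:
  Start: x ≡ 4 (mod 8).
  Combine with x ≡ 16 (mod 21): gcd(8, 21) = 1; 16 - 4 = 12, which IS divisible by 1, so compatible.
    Write x = 4 + 8·t and substitute into x ≡ 16 (mod 21): 8·t ≡ 16 − 4 = 12 (mod 21).
    The inverse of 8 mod 21 is 8 (since 8·8 = 64 = 3·21 + 1), so t ≡ 8·12 = 96 ≡ 12 (mod 21).
    Then x = 4 + 8·12 = 100, valid modulo lcm(8, 21) = 168: x ≡ 100 (mod 168).
  Combine with x ≡ 2 (mod 14): gcd(168, 14) = 14; 2 - 100 = -98, which IS divisible by 14, so compatible.
    Write x = 100 + 168·t and substitute into x ≡ 2 (mod 14): 168·t ≡ 2 − 100 = -98 (mod 14).
    Divide the congruence (and modulus) by g = 14: 12·t ≡ -7 (mod 1).
    Modulo 1 every t works; take t = 0.
    Then x = 100 + 168·0 = 100, valid modulo lcm(168, 14) = 168: x ≡ 100 (mod 168).
Verify: 100 mod 8 = 4, 100 mod 21 = 16, 100 mod 14 = 2.

x ≡ 100 (mod 168).


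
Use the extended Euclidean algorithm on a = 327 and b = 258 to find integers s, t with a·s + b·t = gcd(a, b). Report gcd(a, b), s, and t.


Euclidean algorithm on (327, 258) — divide until remainder is 0:
  327 = 1 · 258 + 69
  258 = 3 · 69 + 51
  69 = 1 · 51 + 18
  51 = 2 · 18 + 15
  18 = 1 · 15 + 3
  15 = 5 · 3 + 0
gcd(327, 258) = 3.
Track Bezout coefficients alongside the remainders: start with r₀ = 327 = a·1 + b·0 (s = 1, t = 0) and r₁ = 258 = a·0 + b·1 (s = 0, t = 1); each new remainder r_{k+1} = r_{k-1} − q_k·r_k inherits s_{k+1} = s_{k-1} − q_k·s_k, t_{k+1} = t_{k-1} − q_k·t_k, so r_k = a·s_k + b·t_k at every step:
  q = 1: r = 69, s = 1 − 1·0 = 1, t = 0 − 1·1 = -1  (check: 327·1 + 258·(-1) = 69)
  q = 3: r = 51, s = 0 − 3·1 = -3, t = 1 − 3·(-1) = 4  (check: 327·(-3) + 258·4 = 51)
  q = 1: r = 18, s = 1 − 1·(-3) = 4, t = -1 − 1·4 = -5  (check: 327·4 + 258·(-5) = 18)
  q = 2: r = 15, s = -3 − 2·4 = -11, t = 4 − 2·(-5) = 14  (check: 327·(-11) + 258·14 = 15)
  q = 1: r = 3, s = 4 − 1·(-11) = 15, t = -5 − 1·14 = -19  (check: 327·15 + 258·(-19) = 3)
The row with r = 3 (the gcd) gives the Bezout coefficients s = 15, t = -19.
Result: 327 · (15) + 258 · (-19) = 3.

gcd(327, 258) = 3; s = 15, t = -19 (check: 327·15 + 258·(-19) = 3).


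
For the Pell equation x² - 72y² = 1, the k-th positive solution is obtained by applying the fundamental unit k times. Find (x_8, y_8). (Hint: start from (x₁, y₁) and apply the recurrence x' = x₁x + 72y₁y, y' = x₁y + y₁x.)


Step 1: Find the fundamental solution (x₁, y₁) of x² - 72y² = 1.
  Expand √72 as a continued fraction. a₀ = ⌊√72⌋ = 8; iterate m_{k+1} = d_k·a_k − m_k, d_{k+1} = (72 − m_{k+1}²)/d_k, a_{k+1} = ⌊(a₀ + m_{k+1})/d_{k+1}⌋ (starting m₀ = 0, d₀ = 1), with convergents p_k = a_k·p_{k-1} + p_{k-2}, q_k = a_k·q_{k-1} + q_{k-2} (p₋₁ = 1, q₋₁ = 0):
  k = 0: a₀ = 8; p₀/q₀ = 8/1; p₀² − 72·q₀² = 64 − 72 = -8.
  k = 1: m = 8, d = 8, a = ⌊(8 + 8)/8⌋ = 2; p/q = (2·8 + 1)/(2·1 + 0) = 17/2; p² − 72·q² = 289 − 288 = 1.
  The first convergent with p² − 72·q² = 1 gives the fundamental solution (x₁, y₁) = (17, 2).
Step 2: Apply the recurrence (x_{n+1}, y_{n+1}) = (x₁x_n + 72y₁y_n, x₁y_n + y₁x_n) repeatedly.
  From (x_1, y_1) = (17, 2): x_2 = 17·17 + 72·2·2 = 577; y_2 = 17·2 + 2·17 = 68.
  From (x_2, y_2) = (577, 68): x_3 = 17·577 + 72·2·68 = 19601; y_3 = 17·68 + 2·577 = 2310.
  From (x_3, y_3) = (19601, 2310): x_4 = 17·19601 + 72·2·2310 = 665857; y_4 = 17·2310 + 2·19601 = 78472.
  From (x_4, y_4) = (665857, 78472): x_5 = 17·665857 + 72·2·78472 = 22619537; y_5 = 17·78472 + 2·665857 = 2665738.
  From (x_5, y_5) = (22619537, 2665738): x_6 = 17·22619537 + 72·2·2665738 = 768398401; y_6 = 17·2665738 + 2·22619537 = 90556620.
  From (x_6, y_6) = (768398401, 90556620): x_7 = 17·768398401 + 72·2·90556620 = 26102926097; y_7 = 17·90556620 + 2·768398401 = 3076259342.
  From (x_7, y_7) = (26102926097, 3076259342): x_8 = 17·26102926097 + 72·2·3076259342 = 886731088897; y_8 = 17·3076259342 + 2·26102926097 = 104502261008.
Step 3: Verify x_8² - 72·y_8² = 786292024016459316676609 - 786292024016459316676608 = 1 (should be 1). ✓

(x_1, y_1) = (17, 2); (x_8, y_8) = (886731088897, 104502261008).


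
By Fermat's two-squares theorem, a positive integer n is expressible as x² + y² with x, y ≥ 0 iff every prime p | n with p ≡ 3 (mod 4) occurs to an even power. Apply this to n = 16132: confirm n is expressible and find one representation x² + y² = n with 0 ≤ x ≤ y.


Step 1: Factor n = 16132 = 2^2 · 37 · 109.
Step 2: Check the mod-4 condition on each prime factor: 2 = 2 (special); 37 ≡ 1 (mod 4), exponent 1; 109 ≡ 1 (mod 4), exponent 1.
All primes ≡ 3 (mod 4) appear to even exponent (or don't appear), so by the two-squares theorem n IS expressible as a sum of two squares.
Step 3: Build a representation. Group n = k² · m with k = 2 and m = 37 · 109 = 4033 (a product of primes ≡ 1 (mod 4)); a representation of m scales to one of n via (k·x)² + (k·y)² = k²(x² + y²). Each prime p ≡ 1 (mod 4) is itself a sum of two squares; find a² by testing p − a² for a perfect square:
  37: 37 − 1² = 36 = 6² ⇒ 37 = 1² + 6².
  109: 109 − 1² = 108, 109 − 2² = 105, 109 − 3² = 100 = 10² ⇒ 109 = 3² + 10².
  Combine using the Brahmagupta–Fibonacci identity (a² + b²)(c² + d²) = (ac − bd)² + (ad + bc)² = (ac + bd)² + (ad − bc)²:
  37 · 109 = 4033: from (1² + 6²)(3² + 10²), take (1·3 − 6·10, 1·10 + 6·3) = (3 − 60, 10 + 18) = (-57, 28); dropping signs (only squares matter) gives (57, 28); check 57² + 28² = 3249 + 784 = 4033 ✓.
  Scale by k = 2: (2·57, 2·28) = (114, 56).
Step 4: Order so x ≤ y and verify: 56² + 114² = 3136 + 12996 = 16132 = n. ✓

n = 16132 = 56² + 114² (one valid representation with x ≤ y).


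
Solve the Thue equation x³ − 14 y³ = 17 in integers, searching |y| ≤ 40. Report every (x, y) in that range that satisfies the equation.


The equation is x³ - 14y³ = 17. For fixed y, x³ = 14·y³ + 17, so a solution requires the RHS to be a perfect cube.
Strategy: iterate y from -40 to 40, compute RHS = 14·y³ + 17, and check whether it is a (positive or negative) perfect cube.
Check small values of y:
  y = 0: RHS = 17 is not a perfect cube.
  y = 1: RHS = 31 is not a perfect cube.
  y = -1: RHS = 3 is not a perfect cube.
  y = 2: RHS = 129 is not a perfect cube.
  y = -2: RHS = -95 is not a perfect cube.
  y = 3: RHS = 395 is not a perfect cube.
  y = -3: RHS = -361 is not a perfect cube.
Continuing the search up to |y| = 40 finds no solutions either.
No (x, y) in the scanned range satisfies the equation.

No integer solutions with |y| ≤ 40.


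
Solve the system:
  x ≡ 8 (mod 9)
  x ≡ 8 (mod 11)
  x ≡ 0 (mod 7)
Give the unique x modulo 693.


Moduli 9, 11, 7 are pairwise coprime; by CRT there is a unique solution modulo M = 9 · 11 · 7 = 693.
Solve pairwise, accumulating the modulus:
  Start with x ≡ 8 (mod 9).
  Combine with x ≡ 8 (mod 11): since gcd(9, 11) = 1, we get a unique residue mod 99.
    Write x = 8 + 9·t and substitute into x ≡ 8 (mod 11): 9·t ≡ 8 − 8 = 0 (mod 11).
    The inverse of 9 mod 11 is 5 (since 9·5 = 45 = 4·11 + 1), so t ≡ 5·0 = 0 ≡ 0 (mod 11).
    Then x = 8 + 9·0 = 8, valid modulo lcm(9, 11) = 99: x ≡ 8 (mod 99).
  Combine with x ≡ 0 (mod 7): since gcd(99, 7) = 1, we get a unique residue mod 693.
    Write x = 8 + 99·t and substitute into x ≡ 0 (mod 7): 99·t ≡ 0 − 8 = -8 (mod 7).
    Reduce coefficients mod 7: 1·t ≡ 6 (mod 7).
    So t ≡ 6 (mod 7).
    Then x = 8 + 99·6 = 602, valid modulo lcm(99, 7) = 693: x ≡ 602 (mod 693).
Verify: 602 mod 9 = 8 ✓, 602 mod 11 = 8 ✓, 602 mod 7 = 0 ✓.

x ≡ 602 (mod 693).


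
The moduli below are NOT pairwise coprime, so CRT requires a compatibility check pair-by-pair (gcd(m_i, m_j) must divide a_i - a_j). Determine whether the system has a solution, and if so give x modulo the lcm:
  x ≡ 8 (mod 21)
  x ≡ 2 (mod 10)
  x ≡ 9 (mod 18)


Moduli 21, 10, 18 are not pairwise coprime, so CRT works modulo lcm(m_i) when all pairwise compatibility conditions hold.
Pairwise compatibility: gcd(m_i, m_j) must divide a_i - a_j for every pair.
Merge one congruence at a time:
  Start: x ≡ 8 (mod 21).
  Combine with x ≡ 2 (mod 10): gcd(21, 10) = 1; 2 - 8 = -6, which IS divisible by 1, so compatible.
    Write x = 8 + 21·t and substitute into x ≡ 2 (mod 10): 21·t ≡ 2 − 8 = -6 (mod 10).
    Reduce coefficients mod 10: 1·t ≡ 4 (mod 10).
    So t ≡ 4 (mod 10).
    Then x = 8 + 21·4 = 92, valid modulo lcm(21, 10) = 210: x ≡ 92 (mod 210).
  Combine with x ≡ 9 (mod 18): gcd(210, 18) = 6, and 9 - 92 = -83 is NOT divisible by 6.
    ⇒ system is inconsistent (no integer solution).

No solution (the system is inconsistent).


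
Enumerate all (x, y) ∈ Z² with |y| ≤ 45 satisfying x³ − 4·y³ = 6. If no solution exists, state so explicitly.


The equation is x³ - 4y³ = 6. For fixed y, x³ = 4·y³ + 6, so a solution requires the RHS to be a perfect cube.
Strategy: iterate y from -45 to 45, compute RHS = 4·y³ + 6, and check whether it is a (positive or negative) perfect cube.
Check small values of y:
  y = 0: RHS = 6 is not a perfect cube.
  y = 1: RHS = 10 is not a perfect cube.
  y = -1: RHS = 2 is not a perfect cube.
  y = 2: RHS = 38 is not a perfect cube.
  y = -2: RHS = -26 is not a perfect cube.
  y = 3: RHS = 114 is not a perfect cube.
  y = -3: RHS = -102 is not a perfect cube.
Continuing the search up to |y| = 45 finds no solutions either.
No (x, y) in the scanned range satisfies the equation.

No integer solutions with |y| ≤ 45.


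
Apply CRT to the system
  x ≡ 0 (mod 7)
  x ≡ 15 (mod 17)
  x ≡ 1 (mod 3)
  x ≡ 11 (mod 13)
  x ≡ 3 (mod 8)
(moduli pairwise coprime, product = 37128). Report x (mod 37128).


Product of moduli M = 7 · 17 · 3 · 13 · 8 = 37128.
Merge one congruence at a time:
  Start: x ≡ 0 (mod 7).
  Combine with x ≡ 15 (mod 17); new modulus lcm = 119.
    Write x = 0 + 7·t and substitute into x ≡ 15 (mod 17): 7·t ≡ 15 − 0 = 15 (mod 17).
    The inverse of 7 mod 17 is 5 (since 7·5 = 35 = 2·17 + 1), so t ≡ 5·15 = 75 ≡ 7 (mod 17).
    Then x = 0 + 7·7 = 49, valid modulo lcm(7, 17) = 119: x ≡ 49 (mod 119).
  Combine with x ≡ 1 (mod 3); new modulus lcm = 357.
    Write x = 49 + 119·t and substitute into x ≡ 1 (mod 3): 119·t ≡ 1 − 49 = -48 (mod 3).
    Reduce coefficients mod 3: 2·t ≡ 0 (mod 3).
    The inverse of 2 mod 3 is 2 (since 2·2 = 4 = 1·3 + 1), so t ≡ 2·0 = 0 ≡ 0 (mod 3).
    Then x = 49 + 119·0 = 49, valid modulo lcm(119, 3) = 357: x ≡ 49 (mod 357).
  Combine with x ≡ 11 (mod 13); new modulus lcm = 4641.
    Write x = 49 + 357·t and substitute into x ≡ 11 (mod 13): 357·t ≡ 11 − 49 = -38 (mod 13).
    Reduce coefficients mod 13: 6·t ≡ 1 (mod 13).
    The inverse of 6 mod 13 is 11 (since 6·11 = 66 = 5·13 + 1), so t ≡ 11·1 = 11 ≡ 11 (mod 13).
    Then x = 49 + 357·11 = 3976, valid modulo lcm(357, 13) = 4641: x ≡ 3976 (mod 4641).
  Combine with x ≡ 3 (mod 8); new modulus lcm = 37128.
    Write x = 3976 + 4641·t and substitute into x ≡ 3 (mod 8): 4641·t ≡ 3 − 3976 = -3973 (mod 8).
    Reduce coefficients mod 8: 1·t ≡ 3 (mod 8).
    So t ≡ 3 (mod 8).
    Then x = 3976 + 4641·3 = 17899, valid modulo lcm(4641, 8) = 37128: x ≡ 17899 (mod 37128).
Verify against each original: 17899 mod 7 = 0, 17899 mod 17 = 15, 17899 mod 3 = 1, 17899 mod 13 = 11, 17899 mod 8 = 3.

x ≡ 17899 (mod 37128).


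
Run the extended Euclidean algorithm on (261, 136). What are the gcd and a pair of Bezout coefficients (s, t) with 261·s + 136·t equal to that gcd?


Euclidean algorithm on (261, 136) — divide until remainder is 0:
  261 = 1 · 136 + 125
  136 = 1 · 125 + 11
  125 = 11 · 11 + 4
  11 = 2 · 4 + 3
  4 = 1 · 3 + 1
  3 = 3 · 1 + 0
gcd(261, 136) = 1.
Track Bezout coefficients alongside the remainders: start with r₀ = 261 = a·1 + b·0 (s = 1, t = 0) and r₁ = 136 = a·0 + b·1 (s = 0, t = 1); each new remainder r_{k+1} = r_{k-1} − q_k·r_k inherits s_{k+1} = s_{k-1} − q_k·s_k, t_{k+1} = t_{k-1} − q_k·t_k, so r_k = a·s_k + b·t_k at every step:
  q = 1: r = 125, s = 1 − 1·0 = 1, t = 0 − 1·1 = -1  (check: 261·1 + 136·(-1) = 125)
  q = 1: r = 11, s = 0 − 1·1 = -1, t = 1 − 1·(-1) = 2  (check: 261·(-1) + 136·2 = 11)
  q = 11: r = 4, s = 1 − 11·(-1) = 12, t = -1 − 11·2 = -23  (check: 261·12 + 136·(-23) = 4)
  q = 2: r = 3, s = -1 − 2·12 = -25, t = 2 − 2·(-23) = 48  (check: 261·(-25) + 136·48 = 3)
  q = 1: r = 1, s = 12 − 1·(-25) = 37, t = -23 − 1·48 = -71  (check: 261·37 + 136·(-71) = 1)
The row with r = 1 (the gcd) gives the Bezout coefficients s = 37, t = -71.
Result: 261 · (37) + 136 · (-71) = 1.

gcd(261, 136) = 1; s = 37, t = -71 (check: 261·37 + 136·(-71) = 1).


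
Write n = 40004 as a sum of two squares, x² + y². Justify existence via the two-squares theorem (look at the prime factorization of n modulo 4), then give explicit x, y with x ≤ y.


Step 1: Factor n = 40004 = 2^2 · 73 · 137.
Step 2: Check the mod-4 condition on each prime factor: 2 = 2 (special); 73 ≡ 1 (mod 4), exponent 1; 137 ≡ 1 (mod 4), exponent 1.
All primes ≡ 3 (mod 4) appear to even exponent (or don't appear), so by the two-squares theorem n IS expressible as a sum of two squares.
Step 3: Build a representation. Group n = k² · m with k = 2 and m = 73 · 137 = 10001 (a product of primes ≡ 1 (mod 4)); a representation of m scales to one of n via (k·x)² + (k·y)² = k²(x² + y²). Each prime p ≡ 1 (mod 4) is itself a sum of two squares; find a² by testing p − a² for a perfect square:
  73: 73 − 1² = 72, 73 − 2² = 69, 73 − 3² = 64 = 8² ⇒ 73 = 3² + 8².
  137: 137 − 1² = 136, 137 − 2² = 133, 137 − 3² = 128, 137 − 4² = 121 = 11² ⇒ 137 = 4² + 11².
  Combine using the Brahmagupta–Fibonacci identity (a² + b²)(c² + d²) = (ac − bd)² + (ad + bc)² = (ac + bd)² + (ad − bc)²:
  73 · 137 = 10001: from (3² + 8²)(4² + 11²), take (3·4 − 8·11, 3·11 + 8·4) = (12 − 88, 33 + 32) = (-76, 65); dropping signs (only squares matter) gives (76, 65); check 76² + 65² = 5776 + 4225 = 10001 ✓.
  Scale by k = 2: (2·76, 2·65) = (152, 130).
Step 4: Order so x ≤ y and verify: 130² + 152² = 16900 + 23104 = 40004 = n. ✓

n = 40004 = 130² + 152² (one valid representation with x ≤ y).


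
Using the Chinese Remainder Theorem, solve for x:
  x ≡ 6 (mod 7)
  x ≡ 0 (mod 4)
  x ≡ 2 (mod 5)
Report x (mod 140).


Moduli 7, 4, 5 are pairwise coprime; by CRT there is a unique solution modulo M = 7 · 4 · 5 = 140.
Solve pairwise, accumulating the modulus:
  Start with x ≡ 6 (mod 7).
  Combine with x ≡ 0 (mod 4): since gcd(7, 4) = 1, we get a unique residue mod 28.
    Write x = 6 + 7·t and substitute into x ≡ 0 (mod 4): 7·t ≡ 0 − 6 = -6 (mod 4).
    Reduce coefficients mod 4: 3·t ≡ 2 (mod 4).
    The inverse of 3 mod 4 is 3 (since 3·3 = 9 = 2·4 + 1), so t ≡ 3·2 = 6 ≡ 2 (mod 4).
    Then x = 6 + 7·2 = 20, valid modulo lcm(7, 4) = 28: x ≡ 20 (mod 28).
  Combine with x ≡ 2 (mod 5): since gcd(28, 5) = 1, we get a unique residue mod 140.
    Write x = 20 + 28·t and substitute into x ≡ 2 (mod 5): 28·t ≡ 2 − 20 = -18 (mod 5).
    Reduce coefficients mod 5: 3·t ≡ 2 (mod 5).
    The inverse of 3 mod 5 is 2 (since 3·2 = 6 = 1·5 + 1), so t ≡ 2·2 = 4 ≡ 4 (mod 5).
    Then x = 20 + 28·4 = 132, valid modulo lcm(28, 5) = 140: x ≡ 132 (mod 140).
Verify: 132 mod 7 = 6 ✓, 132 mod 4 = 0 ✓, 132 mod 5 = 2 ✓.

x ≡ 132 (mod 140).


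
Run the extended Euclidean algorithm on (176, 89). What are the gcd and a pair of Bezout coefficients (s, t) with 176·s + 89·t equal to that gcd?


Euclidean algorithm on (176, 89) — divide until remainder is 0:
  176 = 1 · 89 + 87
  89 = 1 · 87 + 2
  87 = 43 · 2 + 1
  2 = 2 · 1 + 0
gcd(176, 89) = 1.
Track Bezout coefficients alongside the remainders: start with r₀ = 176 = a·1 + b·0 (s = 1, t = 0) and r₁ = 89 = a·0 + b·1 (s = 0, t = 1); each new remainder r_{k+1} = r_{k-1} − q_k·r_k inherits s_{k+1} = s_{k-1} − q_k·s_k, t_{k+1} = t_{k-1} − q_k·t_k, so r_k = a·s_k + b·t_k at every step:
  q = 1: r = 87, s = 1 − 1·0 = 1, t = 0 − 1·1 = -1  (check: 176·1 + 89·(-1) = 87)
  q = 1: r = 2, s = 0 − 1·1 = -1, t = 1 − 1·(-1) = 2  (check: 176·(-1) + 89·2 = 2)
  q = 43: r = 1, s = 1 − 43·(-1) = 44, t = -1 − 43·2 = -87  (check: 176·44 + 89·(-87) = 1)
The row with r = 1 (the gcd) gives the Bezout coefficients s = 44, t = -87.
Result: 176 · (44) + 89 · (-87) = 1.

gcd(176, 89) = 1; s = 44, t = -87 (check: 176·44 + 89·(-87) = 1).


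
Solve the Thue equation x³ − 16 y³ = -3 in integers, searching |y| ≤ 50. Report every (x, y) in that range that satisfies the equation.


The equation is x³ - 16y³ = -3. For fixed y, x³ = 16·y³ − 3, so a solution requires the RHS to be a perfect cube.
Strategy: iterate y from -50 to 50, compute RHS = 16·y³ − 3, and check whether it is a (positive or negative) perfect cube.
Check small values of y:
  y = 0: RHS = -3 is not a perfect cube.
  y = 1: RHS = 13 is not a perfect cube.
  y = -1: RHS = -19 is not a perfect cube.
  y = 2: RHS = 125 = (5)³ ⇒ x = 5 works.
  y = -2: RHS = -131 is not a perfect cube.
  y = 3: RHS = 429 is not a perfect cube.
  y = -3: RHS = -435 is not a perfect cube.
Continuing the search up to |y| = 50 finds no further solutions beyond those listed.
Collected solutions: (5, 2).

Solutions (with |y| ≤ 50): (5, 2).


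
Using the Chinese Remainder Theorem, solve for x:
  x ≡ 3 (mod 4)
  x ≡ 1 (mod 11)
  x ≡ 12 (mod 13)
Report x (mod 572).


Moduli 4, 11, 13 are pairwise coprime; by CRT there is a unique solution modulo M = 4 · 11 · 13 = 572.
Solve pairwise, accumulating the modulus:
  Start with x ≡ 3 (mod 4).
  Combine with x ≡ 1 (mod 11): since gcd(4, 11) = 1, we get a unique residue mod 44.
    Write x = 3 + 4·t and substitute into x ≡ 1 (mod 11): 4·t ≡ 1 − 3 = -2 (mod 11).
    Reduce coefficients mod 11: 4·t ≡ 9 (mod 11).
    The inverse of 4 mod 11 is 3 (since 4·3 = 12 = 1·11 + 1), so t ≡ 3·9 = 27 ≡ 5 (mod 11).
    Then x = 3 + 4·5 = 23, valid modulo lcm(4, 11) = 44: x ≡ 23 (mod 44).
  Combine with x ≡ 12 (mod 13): since gcd(44, 13) = 1, we get a unique residue mod 572.
    Write x = 23 + 44·t and substitute into x ≡ 12 (mod 13): 44·t ≡ 12 − 23 = -11 (mod 13).
    Reduce coefficients mod 13: 5·t ≡ 2 (mod 13).
    The inverse of 5 mod 13 is 8 (since 5·8 = 40 = 3·13 + 1), so t ≡ 8·2 = 16 ≡ 3 (mod 13).
    Then x = 23 + 44·3 = 155, valid modulo lcm(44, 13) = 572: x ≡ 155 (mod 572).
Verify: 155 mod 4 = 3 ✓, 155 mod 11 = 1 ✓, 155 mod 13 = 12 ✓.

x ≡ 155 (mod 572).


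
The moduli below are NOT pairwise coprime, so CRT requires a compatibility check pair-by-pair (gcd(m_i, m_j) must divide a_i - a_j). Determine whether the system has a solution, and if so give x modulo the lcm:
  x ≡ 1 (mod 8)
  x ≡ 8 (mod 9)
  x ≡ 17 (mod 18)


Moduli 8, 9, 18 are not pairwise coprime, so CRT works modulo lcm(m_i) when all pairwise compatibility conditions hold.
Pairwise compatibility: gcd(m_i, m_j) must divide a_i - a_j for every pair.
Merge one congruence at a time:
  Start: x ≡ 1 (mod 8).
  Combine with x ≡ 8 (mod 9): gcd(8, 9) = 1; 8 - 1 = 7, which IS divisible by 1, so compatible.
    Write x = 1 + 8·t and substitute into x ≡ 8 (mod 9): 8·t ≡ 8 − 1 = 7 (mod 9).
    The inverse of 8 mod 9 is 8 (since 8·8 = 64 = 7·9 + 1), so t ≡ 8·7 = 56 ≡ 2 (mod 9).
    Then x = 1 + 8·2 = 17, valid modulo lcm(8, 9) = 72: x ≡ 17 (mod 72).
  Combine with x ≡ 17 (mod 18): gcd(72, 18) = 18; 17 - 17 = 0, which IS divisible by 18, so compatible.
    Write x = 17 + 72·t and substitute into x ≡ 17 (mod 18): 72·t ≡ 17 − 17 = 0 (mod 18).
    Divide the congruence (and modulus) by g = 18: 4·t ≡ 0 (mod 1).
    Modulo 1 every t works; take t = 0.
    Then x = 17 + 72·0 = 17, valid modulo lcm(72, 18) = 72: x ≡ 17 (mod 72).
Verify: 17 mod 8 = 1, 17 mod 9 = 8, 17 mod 18 = 17.

x ≡ 17 (mod 72).


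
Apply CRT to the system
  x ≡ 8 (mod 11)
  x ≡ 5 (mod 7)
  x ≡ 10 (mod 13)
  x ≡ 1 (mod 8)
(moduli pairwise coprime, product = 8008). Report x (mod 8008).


Product of moduli M = 11 · 7 · 13 · 8 = 8008.
Merge one congruence at a time:
  Start: x ≡ 8 (mod 11).
  Combine with x ≡ 5 (mod 7); new modulus lcm = 77.
    Write x = 8 + 11·t and substitute into x ≡ 5 (mod 7): 11·t ≡ 5 − 8 = -3 (mod 7).
    Reduce coefficients mod 7: 4·t ≡ 4 (mod 7).
    The inverse of 4 mod 7 is 2 (since 4·2 = 8 = 1·7 + 1), so t ≡ 2·4 = 8 ≡ 1 (mod 7).
    Then x = 8 + 11·1 = 19, valid modulo lcm(11, 7) = 77: x ≡ 19 (mod 77).
  Combine with x ≡ 10 (mod 13); new modulus lcm = 1001.
    Write x = 19 + 77·t and substitute into x ≡ 10 (mod 13): 77·t ≡ 10 − 19 = -9 (mod 13).
    Reduce coefficients mod 13: 12·t ≡ 4 (mod 13).
    The inverse of 12 mod 13 is 12 (since 12·12 = 144 = 11·13 + 1), so t ≡ 12·4 = 48 ≡ 9 (mod 13).
    Then x = 19 + 77·9 = 712, valid modulo lcm(77, 13) = 1001: x ≡ 712 (mod 1001).
  Combine with x ≡ 1 (mod 8); new modulus lcm = 8008.
    Write x = 712 + 1001·t and substitute into x ≡ 1 (mod 8): 1001·t ≡ 1 − 712 = -711 (mod 8).
    Reduce coefficients mod 8: 1·t ≡ 1 (mod 8).
    So t ≡ 1 (mod 8).
    Then x = 712 + 1001·1 = 1713, valid modulo lcm(1001, 8) = 8008: x ≡ 1713 (mod 8008).
Verify against each original: 1713 mod 11 = 8, 1713 mod 7 = 5, 1713 mod 13 = 10, 1713 mod 8 = 1.

x ≡ 1713 (mod 8008).


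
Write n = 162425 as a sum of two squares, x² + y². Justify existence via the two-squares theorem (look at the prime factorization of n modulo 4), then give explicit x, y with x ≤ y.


Step 1: Factor n = 162425 = 5^2 · 73 · 89.
Step 2: Check the mod-4 condition on each prime factor: 5 ≡ 1 (mod 4), exponent 2; 73 ≡ 1 (mod 4), exponent 1; 89 ≡ 1 (mod 4), exponent 1.
All primes ≡ 3 (mod 4) appear to even exponent (or don't appear), so by the two-squares theorem n IS expressible as a sum of two squares.
Step 3: Build a representation. Group n = k² · m with k = 5 and m = 73 · 89 = 6497 (a product of primes ≡ 1 (mod 4)); a representation of m scales to one of n via (k·x)² + (k·y)² = k²(x² + y²). Each prime p ≡ 1 (mod 4) is itself a sum of two squares; find a² by testing p − a² for a perfect square:
  73: 73 − 1² = 72, 73 − 2² = 69, 73 − 3² = 64 = 8² ⇒ 73 = 3² + 8².
  89: 89 − 1² = 88, 89 − 2² = 85, 89 − 3² = 80, 89 − 4² = 73, 89 − 5² = 64 = 8² ⇒ 89 = 5² + 8².
  Combine using the Brahmagupta–Fibonacci identity (a² + b²)(c² + d²) = (ac − bd)² + (ad + bc)² = (ac + bd)² + (ad − bc)²:
  73 · 89 = 6497: from (3² + 8²)(5² + 8²), take (3·5 − 8·8, 3·8 + 8·5) = (15 − 64, 24 + 40) = (-49, 64); dropping signs (only squares matter) gives (49, 64); check 49² + 64² = 2401 + 4096 = 6497 ✓.
  Scale by k = 5: (5·49, 5·64) = (245, 320).
Step 4: Order so x ≤ y and verify: 245² + 320² = 60025 + 102400 = 162425 = n. ✓

n = 162425 = 245² + 320² (one valid representation with x ≤ y).


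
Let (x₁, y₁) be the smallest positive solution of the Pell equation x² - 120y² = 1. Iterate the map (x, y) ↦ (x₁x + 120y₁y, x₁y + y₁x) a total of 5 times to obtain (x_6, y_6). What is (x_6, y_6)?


Step 1: Find the fundamental solution (x₁, y₁) of x² - 120y² = 1.
  Expand √120 as a continued fraction. a₀ = ⌊√120⌋ = 10; iterate m_{k+1} = d_k·a_k − m_k, d_{k+1} = (120 − m_{k+1}²)/d_k, a_{k+1} = ⌊(a₀ + m_{k+1})/d_{k+1}⌋ (starting m₀ = 0, d₀ = 1), with convergents p_k = a_k·p_{k-1} + p_{k-2}, q_k = a_k·q_{k-1} + q_{k-2} (p₋₁ = 1, q₋₁ = 0):
  k = 0: a₀ = 10; p₀/q₀ = 10/1; p₀² − 120·q₀² = 100 − 120 = -20.
  k = 1: m = 10, d = 20, a = ⌊(10 + 10)/20⌋ = 1; p/q = (1·10 + 1)/(1·1 + 0) = 11/1; p² − 120·q² = 121 − 120 = 1.
  The first convergent with p² − 120·q² = 1 gives the fundamental solution (x₁, y₁) = (11, 1).
Step 2: Apply the recurrence (x_{n+1}, y_{n+1}) = (x₁x_n + 120y₁y_n, x₁y_n + y₁x_n) repeatedly.
  From (x_1, y_1) = (11, 1): x_2 = 11·11 + 120·1·1 = 241; y_2 = 11·1 + 1·11 = 22.
  From (x_2, y_2) = (241, 22): x_3 = 11·241 + 120·1·22 = 5291; y_3 = 11·22 + 1·241 = 483.
  From (x_3, y_3) = (5291, 483): x_4 = 11·5291 + 120·1·483 = 116161; y_4 = 11·483 + 1·5291 = 10604.
  From (x_4, y_4) = (116161, 10604): x_5 = 11·116161 + 120·1·10604 = 2550251; y_5 = 11·10604 + 1·116161 = 232805.
  From (x_5, y_5) = (2550251, 232805): x_6 = 11·2550251 + 120·1·232805 = 55989361; y_6 = 11·232805 + 1·2550251 = 5111106.
Step 3: Verify x_6² - 120·y_6² = 3134808545188321 - 3134808545188320 = 1 (should be 1). ✓

(x_1, y_1) = (11, 1); (x_6, y_6) = (55989361, 5111106).


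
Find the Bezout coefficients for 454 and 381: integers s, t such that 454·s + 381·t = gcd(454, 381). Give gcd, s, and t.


Euclidean algorithm on (454, 381) — divide until remainder is 0:
  454 = 1 · 381 + 73
  381 = 5 · 73 + 16
  73 = 4 · 16 + 9
  16 = 1 · 9 + 7
  9 = 1 · 7 + 2
  7 = 3 · 2 + 1
  2 = 2 · 1 + 0
gcd(454, 381) = 1.
Track Bezout coefficients alongside the remainders: start with r₀ = 454 = a·1 + b·0 (s = 1, t = 0) and r₁ = 381 = a·0 + b·1 (s = 0, t = 1); each new remainder r_{k+1} = r_{k-1} − q_k·r_k inherits s_{k+1} = s_{k-1} − q_k·s_k, t_{k+1} = t_{k-1} − q_k·t_k, so r_k = a·s_k + b·t_k at every step:
  q = 1: r = 73, s = 1 − 1·0 = 1, t = 0 − 1·1 = -1  (check: 454·1 + 381·(-1) = 73)
  q = 5: r = 16, s = 0 − 5·1 = -5, t = 1 − 5·(-1) = 6  (check: 454·(-5) + 381·6 = 16)
  q = 4: r = 9, s = 1 − 4·(-5) = 21, t = -1 − 4·6 = -25  (check: 454·21 + 381·(-25) = 9)
  q = 1: r = 7, s = -5 − 1·21 = -26, t = 6 − 1·(-25) = 31  (check: 454·(-26) + 381·31 = 7)
  q = 1: r = 2, s = 21 − 1·(-26) = 47, t = -25 − 1·31 = -56  (check: 454·47 + 381·(-56) = 2)
  q = 3: r = 1, s = -26 − 3·47 = -167, t = 31 − 3·(-56) = 199  (check: 454·(-167) + 381·199 = 1)
The row with r = 1 (the gcd) gives the Bezout coefficients s = -167, t = 199.
Result: 454 · (-167) + 381 · (199) = 1.

gcd(454, 381) = 1; s = -167, t = 199 (check: 454·(-167) + 381·199 = 1).


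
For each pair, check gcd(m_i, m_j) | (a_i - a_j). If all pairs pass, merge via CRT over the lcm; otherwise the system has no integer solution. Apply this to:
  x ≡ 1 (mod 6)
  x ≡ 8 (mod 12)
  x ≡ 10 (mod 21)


Moduli 6, 12, 21 are not pairwise coprime, so CRT works modulo lcm(m_i) when all pairwise compatibility conditions hold.
Pairwise compatibility: gcd(m_i, m_j) must divide a_i - a_j for every pair.
Merge one congruence at a time:
  Start: x ≡ 1 (mod 6).
  Combine with x ≡ 8 (mod 12): gcd(6, 12) = 6, and 8 - 1 = 7 is NOT divisible by 6.
    ⇒ system is inconsistent (no integer solution).

No solution (the system is inconsistent).


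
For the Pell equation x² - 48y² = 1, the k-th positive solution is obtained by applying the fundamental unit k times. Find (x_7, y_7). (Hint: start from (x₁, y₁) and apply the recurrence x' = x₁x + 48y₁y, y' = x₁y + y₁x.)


Step 1: Find the fundamental solution (x₁, y₁) of x² - 48y² = 1.
  Expand √48 as a continued fraction. a₀ = ⌊√48⌋ = 6; iterate m_{k+1} = d_k·a_k − m_k, d_{k+1} = (48 − m_{k+1}²)/d_k, a_{k+1} = ⌊(a₀ + m_{k+1})/d_{k+1}⌋ (starting m₀ = 0, d₀ = 1), with convergents p_k = a_k·p_{k-1} + p_{k-2}, q_k = a_k·q_{k-1} + q_{k-2} (p₋₁ = 1, q₋₁ = 0):
  k = 0: a₀ = 6; p₀/q₀ = 6/1; p₀² − 48·q₀² = 36 − 48 = -12.
  k = 1: m = 6, d = 12, a = ⌊(6 + 6)/12⌋ = 1; p/q = (1·6 + 1)/(1·1 + 0) = 7/1; p² − 48·q² = 49 − 48 = 1.
  The first convergent with p² − 48·q² = 1 gives the fundamental solution (x₁, y₁) = (7, 1).
Step 2: Apply the recurrence (x_{n+1}, y_{n+1}) = (x₁x_n + 48y₁y_n, x₁y_n + y₁x_n) repeatedly.
  From (x_1, y_1) = (7, 1): x_2 = 7·7 + 48·1·1 = 97; y_2 = 7·1 + 1·7 = 14.
  From (x_2, y_2) = (97, 14): x_3 = 7·97 + 48·1·14 = 1351; y_3 = 7·14 + 1·97 = 195.
  From (x_3, y_3) = (1351, 195): x_4 = 7·1351 + 48·1·195 = 18817; y_4 = 7·195 + 1·1351 = 2716.
  From (x_4, y_4) = (18817, 2716): x_5 = 7·18817 + 48·1·2716 = 262087; y_5 = 7·2716 + 1·18817 = 37829.
  From (x_5, y_5) = (262087, 37829): x_6 = 7·262087 + 48·1·37829 = 3650401; y_6 = 7·37829 + 1·262087 = 526890.
  From (x_6, y_6) = (3650401, 526890): x_7 = 7·3650401 + 48·1·526890 = 50843527; y_7 = 7·526890 + 1·3650401 = 7338631.
Step 3: Verify x_7² - 48·y_7² = 2585064237799729 - 2585064237799728 = 1 (should be 1). ✓

(x_1, y_1) = (7, 1); (x_7, y_7) = (50843527, 7338631).
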